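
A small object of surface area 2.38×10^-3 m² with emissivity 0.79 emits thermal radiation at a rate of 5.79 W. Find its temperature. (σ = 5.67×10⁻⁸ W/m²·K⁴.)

T ≈ 483 K

From P = εσAT⁴, T = (P / εσA)^(1/4) = (5.79 / (0.79 × 5.67×10⁻⁸ × 2.38×10^-3))^(1/4).
T = (5.43×10^10)^(1/4) = 483 K.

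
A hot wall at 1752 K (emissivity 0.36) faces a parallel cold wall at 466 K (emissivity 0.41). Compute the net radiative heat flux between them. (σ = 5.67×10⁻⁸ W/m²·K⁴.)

q ≈ 1.26×10^5 W/m²

For two large parallel gray plates, q = σ(T₁⁴ − T₂⁴) / (1/ε₁ + 1/ε₂ − 1).
1/ε₁ + 1/ε₂ − 1 = 1/0.36 + 1/0.41 − 1 = 4.217.
T₁⁴ − T₂⁴ = 9.42×10^12 − 4.72×10^10 = 9.37×10^12 K⁴.
q = 5.67×10⁻⁸ × 9.37×10^12 / 4.217 = 1.26×10^5 W/m².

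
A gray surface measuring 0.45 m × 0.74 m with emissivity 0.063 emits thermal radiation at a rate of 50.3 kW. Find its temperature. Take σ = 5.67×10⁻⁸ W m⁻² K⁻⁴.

T ≈ 2550 K

A = 0.45 × 0.74 = 0.333 m².
From P = εσAT⁴, T = (P / εσA)^(1/4) = (50300 / (0.063 × 5.67×10⁻⁸ × 0.333))^(1/4).
T = (4.23×10^13)^(1/4) = 2550 K.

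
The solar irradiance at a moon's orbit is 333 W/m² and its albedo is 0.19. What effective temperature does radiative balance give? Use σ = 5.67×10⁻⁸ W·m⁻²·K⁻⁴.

T ≈ 186 K

Power absorbed = (1−a)S·πR²; power emitted = 4πR²σT⁴. Equating and cancelling πR²:
T = ((1−a)S / 4σ)^(1/4) = (270 / (4 × 5.67×10⁻⁸))^(1/4) = (1.19×10^9)^(1/4).
T = 186 K.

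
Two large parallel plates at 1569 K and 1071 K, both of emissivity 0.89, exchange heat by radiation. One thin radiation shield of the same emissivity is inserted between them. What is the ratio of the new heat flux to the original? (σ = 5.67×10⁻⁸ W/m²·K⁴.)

With N identical shields there are N+1 = 2 gaps in series, each with the same radiative resistance, so the flux falls to 1/(N+1) of its unshielded value.

ratio ≈ 0.500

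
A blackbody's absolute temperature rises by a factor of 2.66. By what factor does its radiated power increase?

factor ≈ 50.1

P ∝ T⁴, so the power scales as (2.66)⁴ = 50.1.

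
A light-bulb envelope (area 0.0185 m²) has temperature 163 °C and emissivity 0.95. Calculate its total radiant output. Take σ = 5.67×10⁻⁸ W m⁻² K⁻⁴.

163 °C = 436 K.
Stefan–Boltzmann: P = εσAT⁴ = 0.95 × 5.67×10⁻⁸ × 0.0185 × (436)⁴ = 0.95 × 5.67×10⁻⁸ × 0.0185 × 3.61×10^10.
P = 36.0 W.

P ≈ 36.0 W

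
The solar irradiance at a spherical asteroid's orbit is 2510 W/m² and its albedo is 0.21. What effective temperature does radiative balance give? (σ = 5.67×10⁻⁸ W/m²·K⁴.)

Power absorbed = (1−a)S·πR²; power emitted = 4πR²σT⁴. Equating and cancelling πR²:
T = ((1−a)S / 4σ)^(1/4) = (1980 / (4 × 5.67×10⁻⁸))^(1/4) = (8.74×10^9)^(1/4).
T = 306 K.

T ≈ 306 K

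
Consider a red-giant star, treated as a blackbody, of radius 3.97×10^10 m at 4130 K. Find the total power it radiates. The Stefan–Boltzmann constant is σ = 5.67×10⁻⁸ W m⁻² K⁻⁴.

A = 4πr² = 4π × (3.97×10^10)² = 1.98×10^22 m².
P = σAT⁴ = 5.67×10⁻⁸ × 1.98×10^22 × (4130)⁴ = 5.67×10⁻⁸ × 1.98×10^22 × 2.91×10^14.
P = 3.27×10^29 W.

P ≈ 3.27×10^29 W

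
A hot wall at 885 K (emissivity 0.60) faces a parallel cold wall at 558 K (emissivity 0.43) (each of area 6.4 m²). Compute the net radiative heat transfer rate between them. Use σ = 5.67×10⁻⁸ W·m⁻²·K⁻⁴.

For two large parallel gray plates, q = σ(T₁⁴ − T₂⁴) / (1/ε₁ + 1/ε₂ − 1).
1/ε₁ + 1/ε₂ − 1 = 1/0.60 + 1/0.43 − 1 = 2.992.
T₁⁴ − T₂⁴ = 6.13×10^11 − 9.69×10^10 = 5.16×10^11 K⁴.
q = 5.67×10⁻⁸ × 5.16×10^11 / 2.992 = 9790 W/m².
Q = q·A = 9790 × 6.4 = 62600 W.

Q ≈ 62600 W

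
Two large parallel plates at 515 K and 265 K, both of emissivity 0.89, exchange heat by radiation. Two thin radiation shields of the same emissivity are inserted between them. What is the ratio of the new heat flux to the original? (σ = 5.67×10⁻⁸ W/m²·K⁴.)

With N identical shields there are N+1 = 3 gaps in series, each with the same radiative resistance, so the flux falls to 1/(N+1) of its unshielded value.

ratio ≈ 0.333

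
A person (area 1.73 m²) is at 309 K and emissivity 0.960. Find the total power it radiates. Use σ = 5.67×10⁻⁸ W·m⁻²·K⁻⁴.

P ≈ 858 W

Stefan–Boltzmann: P = εσAT⁴ = 0.960 × 5.67×10⁻⁸ × 1.73 × (309)⁴ = 0.960 × 5.67×10⁻⁸ × 1.73 × 9.12×10^9.
P = 858 W.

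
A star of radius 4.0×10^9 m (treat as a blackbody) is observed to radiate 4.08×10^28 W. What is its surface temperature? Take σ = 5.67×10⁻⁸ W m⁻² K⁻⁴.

T ≈ 7730 K

A = 4πr² = 4π × (4.0×10^9)² = 2.01×10^20 m².
From P = σAT⁴, T = (P / σA)^(1/4) = (4.08×10^28 / (5.67×10⁻⁸ × 2.01×10^20))^(1/4).
T = (3.58×10^15)^(1/4) = 7730 K.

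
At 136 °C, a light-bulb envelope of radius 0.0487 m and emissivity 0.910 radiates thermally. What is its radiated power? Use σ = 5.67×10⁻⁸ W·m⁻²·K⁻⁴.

A = 4πr² = 4π × (0.0487)² = 0.0298 m².
136 °C = 409 K.
P = εσAT⁴ = 0.910 × 5.67×10⁻⁸ × 0.0298 × (409)⁴ = 0.910 × 5.67×10⁻⁸ × 0.0298 × 2.80×10^10.
P = 43.0 W.

P ≈ 43.0 W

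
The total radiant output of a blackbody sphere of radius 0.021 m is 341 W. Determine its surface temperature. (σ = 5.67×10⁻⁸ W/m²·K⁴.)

A = 4πr² = 4π × (0.021)² = 5.54×10^-3 m².
From P = σAT⁴, T = (P / σA)^(1/4) = (341 / (5.67×10⁻⁸ × 5.54×10^-3))^(1/4).
T = (1.09×10^12)^(1/4) = 1020 K.

T ≈ 1020 K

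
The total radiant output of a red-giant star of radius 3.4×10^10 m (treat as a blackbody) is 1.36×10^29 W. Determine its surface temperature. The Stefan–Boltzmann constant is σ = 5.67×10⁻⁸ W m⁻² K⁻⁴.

A = 4πr² = 4π × (3.4×10^10)² = 1.45×10^22 m².
From P = σAT⁴, T = (P / σA)^(1/4) = (1.36×10^29 / (5.67×10⁻⁸ × 1.45×10^22))^(1/4).
T = (1.65×10^14)^(1/4) = 3580 K.

T ≈ 3580 K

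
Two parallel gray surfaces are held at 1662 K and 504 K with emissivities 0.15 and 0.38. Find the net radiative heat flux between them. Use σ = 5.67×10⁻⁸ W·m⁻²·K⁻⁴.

q ≈ 51700 W/m²

For two large parallel gray plates, q = σ(T₁⁴ − T₂⁴) / (1/ε₁ + 1/ε₂ − 1).
1/ε₁ + 1/ε₂ − 1 = 1/0.15 + 1/0.38 − 1 = 8.298.
T₁⁴ − T₂⁴ = 7.63×10^12 − 6.45×10^10 = 7.57×10^12 K⁴.
q = 5.67×10⁻⁸ × 7.57×10^12 / 8.298 = 51700 W/m².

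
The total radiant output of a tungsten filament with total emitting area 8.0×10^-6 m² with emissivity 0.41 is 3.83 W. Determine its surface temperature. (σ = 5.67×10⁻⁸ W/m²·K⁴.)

From P = εσAT⁴, T = (P / εσA)^(1/4) = (3.83 / (0.41 × 5.67×10⁻⁸ × 8.00×10^-6))^(1/4).
T = (2.06×10^13)^(1/4) = 2130 K.

T ≈ 2130 K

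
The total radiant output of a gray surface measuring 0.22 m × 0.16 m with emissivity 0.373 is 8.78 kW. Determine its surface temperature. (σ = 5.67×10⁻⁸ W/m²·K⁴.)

T ≈ 1850 K

A = 0.22 × 0.16 = 0.0352 m².
From P = εσAT⁴, T = (P / εσA)^(1/4) = (8780 / (0.373 × 5.67×10⁻⁸ × 0.0352))^(1/4).
T = (1.18×10^13)^(1/4) = 1850 K.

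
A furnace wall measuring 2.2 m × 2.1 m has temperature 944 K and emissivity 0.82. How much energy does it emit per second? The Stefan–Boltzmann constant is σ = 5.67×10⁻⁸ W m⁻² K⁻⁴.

A = 2.2 × 2.1 = 4.62 m².
P = εσAT⁴ = 0.82 × 5.67×10⁻⁸ × 4.62 × (944)⁴ = 0.82 × 5.67×10⁻⁸ × 4.62 × 7.94×10^11.
P = 1.71×10^5 W.

P ≈ 1.71×10^5 W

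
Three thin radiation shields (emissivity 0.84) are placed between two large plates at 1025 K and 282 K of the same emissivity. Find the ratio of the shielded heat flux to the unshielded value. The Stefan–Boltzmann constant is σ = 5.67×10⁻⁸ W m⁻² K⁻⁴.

With N identical shields there are N+1 = 4 gaps in series, each with the same radiative resistance, so the flux falls to 1/(N+1) of its unshielded value.

ratio ≈ 0.250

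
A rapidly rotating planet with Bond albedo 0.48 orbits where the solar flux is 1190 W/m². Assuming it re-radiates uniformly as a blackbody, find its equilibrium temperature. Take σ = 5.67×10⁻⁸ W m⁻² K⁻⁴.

T ≈ 229 K

Power absorbed = (1−a)S·πR²; power emitted = 4πR²σT⁴. Equating and cancelling πR²:
T = ((1−a)S / 4σ)^(1/4) = (619 / (4 × 5.67×10⁻⁸))^(1/4) = (2.73×10^9)^(1/4).
T = 229 K.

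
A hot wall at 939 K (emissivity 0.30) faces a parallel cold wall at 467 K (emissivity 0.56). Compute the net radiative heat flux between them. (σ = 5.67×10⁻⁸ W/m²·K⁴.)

For two large parallel gray plates, q = σ(T₁⁴ − T₂⁴) / (1/ε₁ + 1/ε₂ − 1).
1/ε₁ + 1/ε₂ − 1 = 1/0.30 + 1/0.56 − 1 = 4.119.
T₁⁴ − T₂⁴ = 7.77×10^11 − 4.76×10^10 = 7.30×10^11 K⁴.
q = 5.67×10⁻⁸ × 7.30×10^11 / 4.119 = 10000 W/m².

q ≈ 10000 W/m²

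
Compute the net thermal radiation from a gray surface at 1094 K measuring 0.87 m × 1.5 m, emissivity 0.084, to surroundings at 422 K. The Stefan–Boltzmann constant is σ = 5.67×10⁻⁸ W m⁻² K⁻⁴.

A = 0.87 × 1.5 = 1.30 m².
Q = εσA(T⁴ − T_s⁴). T⁴ − T_s⁴ = (1094)⁴ − (422)⁴ = 1.43×10^12 − 3.17×10^10 = 1.40×10^12 K⁴.
Q = 0.084 × 5.67×10⁻⁸ × 1.30 × 1.40×10^12 = 8710 W.

Q ≈ 8710 W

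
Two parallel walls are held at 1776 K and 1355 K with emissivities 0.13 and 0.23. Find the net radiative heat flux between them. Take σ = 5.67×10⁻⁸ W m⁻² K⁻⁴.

q ≈ 33800 W/m²

For two large parallel gray plates, q = σ(T₁⁴ − T₂⁴) / (1/ε₁ + 1/ε₂ − 1).
1/ε₁ + 1/ε₂ − 1 = 1/0.13 + 1/0.23 − 1 = 11.04.
T₁⁴ − T₂⁴ = 9.95×10^12 − 3.37×10^12 = 6.58×10^12 K⁴.
q = 5.67×10⁻⁸ × 6.58×10^12 / 11.04 = 33800 W/m².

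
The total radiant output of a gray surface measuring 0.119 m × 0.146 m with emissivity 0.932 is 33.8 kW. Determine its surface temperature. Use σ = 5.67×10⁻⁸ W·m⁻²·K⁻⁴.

A = 0.119 × 0.146 = 0.0174 m².
From P = εσAT⁴, T = (P / εσA)^(1/4) = (33800 / (0.932 × 5.67×10⁻⁸ × 0.0174))^(1/4).
T = (3.68×10^13)^(1/4) = 2460 K.

T ≈ 2460 K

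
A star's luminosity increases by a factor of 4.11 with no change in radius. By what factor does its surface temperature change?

P ∝ T⁴ ⇒ T ∝ P^(1/4), so T scales by (4.11)^(1/4) = 1.42.

factor ≈ 1.42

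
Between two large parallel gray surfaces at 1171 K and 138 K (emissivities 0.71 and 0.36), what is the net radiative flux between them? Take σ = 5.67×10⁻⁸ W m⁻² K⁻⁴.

q ≈ 33500 W/m²

For two large parallel gray plates, q = σ(T₁⁴ − T₂⁴) / (1/ε₁ + 1/ε₂ − 1).
1/ε₁ + 1/ε₂ − 1 = 1/0.71 + 1/0.36 − 1 = 3.186.
T₁⁴ − T₂⁴ = 1.88×10^12 − 3.63×10^8 = 1.88×10^12 K⁴.
q = 5.67×10⁻⁸ × 1.88×10^12 / 3.186 = 33500 W/m².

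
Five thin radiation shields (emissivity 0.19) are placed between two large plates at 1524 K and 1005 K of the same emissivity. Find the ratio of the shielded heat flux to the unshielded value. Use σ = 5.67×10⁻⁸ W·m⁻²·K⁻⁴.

ratio ≈ 0.167

With N identical shields there are N+1 = 6 gaps in series, each with the same radiative resistance, so the flux falls to 1/(N+1) of its unshielded value.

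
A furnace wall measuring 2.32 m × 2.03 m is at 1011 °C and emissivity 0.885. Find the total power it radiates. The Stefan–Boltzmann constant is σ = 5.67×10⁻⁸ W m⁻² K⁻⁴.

A = 2.32 × 2.03 = 4.71 m².
1011 °C = 1284 K.
Stefan–Boltzmann: P = εσAT⁴ = 0.885 × 5.67×10⁻⁸ × 4.71 × (1284)⁴ = 0.885 × 5.67×10⁻⁸ × 4.71 × 2.72×10^12.
P = 6.42×10^5 W.

P ≈ 6.42×10^5 W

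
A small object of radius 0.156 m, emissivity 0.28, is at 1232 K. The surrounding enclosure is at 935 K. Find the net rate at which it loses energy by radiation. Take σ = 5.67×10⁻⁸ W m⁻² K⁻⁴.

A = 4πr² = 4π × (0.156)² = 0.306 m².
Q = εσA(T⁴ − T_s⁴). T⁴ − T_s⁴ = (1232)⁴ − (935)⁴ = 2.30×10^12 − 7.64×10^11 = 1.54×10^12 K⁴.
Q = 0.28 × 5.67×10⁻⁸ × 0.306 × 1.54×10^12 = 7470 W.

Q ≈ 7470 W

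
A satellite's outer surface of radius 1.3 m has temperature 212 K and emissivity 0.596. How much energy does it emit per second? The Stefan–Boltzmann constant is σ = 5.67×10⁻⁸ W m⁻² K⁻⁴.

A = 4πr² = 4π × (1.3)² = 21.2 m².
Stefan–Boltzmann: P = εσAT⁴ = 0.596 × 5.67×10⁻⁸ × 21.2 × (212)⁴ = 0.596 × 5.67×10⁻⁸ × 21.2 × 2.02×10^9.
P = 1450 W.

P ≈ 1450 W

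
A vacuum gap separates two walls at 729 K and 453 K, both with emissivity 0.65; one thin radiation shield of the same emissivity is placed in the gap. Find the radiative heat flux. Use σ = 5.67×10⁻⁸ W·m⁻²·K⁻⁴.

Each of the 2 gaps contributes resistance (2/ε − 1) = 2/0.65 − 1 = 2.077; total = 4.154.
q = σ(T₁⁴ − T₂⁴) / 4.154 = 5.67×10⁻⁸ × 2.40×10^11 / 4.154 = 3280 W/m².

q ≈ 3280 W/m²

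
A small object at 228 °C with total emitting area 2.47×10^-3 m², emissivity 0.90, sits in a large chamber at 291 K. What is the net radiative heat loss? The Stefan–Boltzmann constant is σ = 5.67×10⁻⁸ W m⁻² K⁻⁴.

Convert: 228 °C = 501 K.
Q = εσA(T⁴ − T_s⁴). T⁴ − T_s⁴ = (501)⁴ − (291)⁴ = 6.30×10^10 − 7.17×10^9 = 5.58×10^10 K⁴.
Q = 0.90 × 5.67×10⁻⁸ × 2.47×10^-3 × 5.58×10^10 = 7.04 W.

Q ≈ 7.04 W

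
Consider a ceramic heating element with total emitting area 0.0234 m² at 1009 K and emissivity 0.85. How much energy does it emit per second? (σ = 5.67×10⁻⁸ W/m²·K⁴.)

P = εσAT⁴ = 0.85 × 5.67×10⁻⁸ × 0.0234 × (1009)⁴ = 0.85 × 5.67×10⁻⁸ × 0.0234 × 1.04×10^12.
P = 1170 W.

P ≈ 1170 W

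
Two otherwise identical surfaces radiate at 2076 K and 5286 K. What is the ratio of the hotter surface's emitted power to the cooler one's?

ratio ≈ 42.0

P ∝ T⁴, so the ratio is (5286/2076)⁴ = (2.546)⁴ = 42.0.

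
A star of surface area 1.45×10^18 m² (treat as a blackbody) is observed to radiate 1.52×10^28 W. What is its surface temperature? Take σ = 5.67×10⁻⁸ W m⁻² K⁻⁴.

From P = σAT⁴, T = (P / σA)^(1/4) = (1.52×10^28 / (5.67×10⁻⁸ × 1.45×10^18))^(1/4).
T = (1.85×10^17)^(1/4) = 20700 K.

T ≈ 20700 K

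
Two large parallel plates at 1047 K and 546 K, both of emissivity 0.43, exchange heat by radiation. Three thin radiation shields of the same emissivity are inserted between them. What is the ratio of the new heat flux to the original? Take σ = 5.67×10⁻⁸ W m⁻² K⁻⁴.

ratio ≈ 0.250

With N identical shields there are N+1 = 4 gaps in series, each with the same radiative resistance, so the flux falls to 1/(N+1) of its unshielded value.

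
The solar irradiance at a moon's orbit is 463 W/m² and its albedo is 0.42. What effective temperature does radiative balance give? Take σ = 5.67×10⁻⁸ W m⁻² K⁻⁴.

T ≈ 185 K

Power absorbed = (1−a)S·πR²; power emitted = 4πR²σT⁴. Equating and cancelling πR²:
T = ((1−a)S / 4σ)^(1/4) = (269 / (4 × 5.67×10⁻⁸))^(1/4) = (1.18×10^9)^(1/4).
T = 185 K.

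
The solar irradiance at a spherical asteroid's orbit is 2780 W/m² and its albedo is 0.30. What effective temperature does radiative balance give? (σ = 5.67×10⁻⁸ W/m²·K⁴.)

Power absorbed = (1−a)S·πR²; power emitted = 4πR²σT⁴. Equating and cancelling πR²:
T = ((1−a)S / 4σ)^(1/4) = (1950 / (4 × 5.67×10⁻⁸))^(1/4) = (8.58×10^9)^(1/4).
T = 304 K.

T ≈ 304 K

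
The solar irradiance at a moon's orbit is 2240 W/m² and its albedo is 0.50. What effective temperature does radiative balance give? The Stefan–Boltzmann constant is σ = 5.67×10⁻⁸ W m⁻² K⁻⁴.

T ≈ 265 K

Power absorbed = (1−a)S·πR²; power emitted = 4πR²σT⁴. Equating and cancelling πR²:
T = ((1−a)S / 4σ)^(1/4) = (1120 / (4 × 5.67×10⁻⁸))^(1/4) = (4.94×10^9)^(1/4).
T = 265 K.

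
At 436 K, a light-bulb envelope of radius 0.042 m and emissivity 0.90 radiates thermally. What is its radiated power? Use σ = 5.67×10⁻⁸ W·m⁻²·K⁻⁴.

A = 4πr² = 4π × (0.042)² = 0.0222 m².
Stefan–Boltzmann: P = εσAT⁴ = 0.90 × 5.67×10⁻⁸ × 0.0222 × (436)⁴ = 0.90 × 5.67×10⁻⁸ × 0.0222 × 3.61×10^10.
P = 40.9 W.

P ≈ 40.9 W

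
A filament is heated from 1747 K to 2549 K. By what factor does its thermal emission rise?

ratio ≈ 4.53

P ∝ T⁴, so the ratio is (2549/1747)⁴ = (1.459)⁴ = 4.53.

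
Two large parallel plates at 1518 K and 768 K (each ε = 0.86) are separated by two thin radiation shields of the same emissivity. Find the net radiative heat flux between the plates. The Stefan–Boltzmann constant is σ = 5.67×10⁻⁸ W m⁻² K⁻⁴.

q ≈ 70700 W/m²

Each of the 3 gaps contributes resistance (2/ε − 1) = 2/0.86 − 1 = 1.326; total = 3.977.
q = σ(T₁⁴ − T₂⁴) / 3.977 = 5.67×10⁻⁸ × 4.96×10^12 / 3.977 = 70700 W/m².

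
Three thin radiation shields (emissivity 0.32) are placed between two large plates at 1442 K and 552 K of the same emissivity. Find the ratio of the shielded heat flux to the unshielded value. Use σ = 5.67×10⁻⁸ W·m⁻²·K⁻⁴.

ratio ≈ 0.250

With N identical shields there are N+1 = 4 gaps in series, each with the same radiative resistance, so the flux falls to 1/(N+1) of its unshielded value.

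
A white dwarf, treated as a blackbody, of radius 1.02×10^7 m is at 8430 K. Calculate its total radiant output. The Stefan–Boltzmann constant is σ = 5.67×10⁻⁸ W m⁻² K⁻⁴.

A = 4πr² = 4π × (1.02×10^7)² = 1.31×10^15 m².
P = σAT⁴ = 5.67×10⁻⁸ × 1.31×10^15 × (8430)⁴ = 5.67×10⁻⁸ × 1.31×10^15 × 5.05×10^15.
P = 3.74×10^23 W.

P ≈ 3.74×10^23 W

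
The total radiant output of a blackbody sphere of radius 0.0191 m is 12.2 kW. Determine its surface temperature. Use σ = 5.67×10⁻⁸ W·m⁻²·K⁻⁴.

T ≈ 2620 K

A = 4πr² = 4π × (0.0191)² = 4.58×10^-3 m².
From P = σAT⁴, T = (P / σA)^(1/4) = (12200 / (5.67×10⁻⁸ × 4.58×10^-3))^(1/4).
T = (4.69×10^13)^(1/4) = 2620 K.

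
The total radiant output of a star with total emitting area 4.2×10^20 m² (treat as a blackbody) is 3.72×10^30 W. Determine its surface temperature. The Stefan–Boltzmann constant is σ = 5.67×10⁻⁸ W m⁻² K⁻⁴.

From P = σAT⁴, T = (P / σA)^(1/4) = (3.72×10^30 / (5.67×10⁻⁸ × 4.20×10^20))^(1/4).
T = (1.56×10^17)^(1/4) = 19900 K.

T ≈ 19900 K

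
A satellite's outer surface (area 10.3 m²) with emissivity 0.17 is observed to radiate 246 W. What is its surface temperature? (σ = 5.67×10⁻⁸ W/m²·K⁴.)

From P = εσAT⁴, T = (P / εσA)^(1/4) = (246 / (0.17 × 5.67×10⁻⁸ × 10.3))^(1/4).
T = (2.48×10^9)^(1/4) = 223 K.

T ≈ 223 K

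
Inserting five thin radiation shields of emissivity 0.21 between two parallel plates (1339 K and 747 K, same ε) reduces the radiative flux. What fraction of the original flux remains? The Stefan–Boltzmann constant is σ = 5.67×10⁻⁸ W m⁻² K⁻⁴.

ratio ≈ 0.167

With N identical shields there are N+1 = 6 gaps in series, each with the same radiative resistance, so the flux falls to 1/(N+1) of its unshielded value.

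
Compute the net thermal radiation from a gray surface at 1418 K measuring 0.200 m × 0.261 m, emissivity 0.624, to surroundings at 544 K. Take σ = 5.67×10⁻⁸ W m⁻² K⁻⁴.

Q ≈ 7310 W

A = 0.200 × 0.261 = 0.0522 m².
Q = εσA(T⁴ − T_s⁴). T⁴ − T_s⁴ = (1418)⁴ − (544)⁴ = 4.04×10^12 − 8.76×10^10 = 3.96×10^12 K⁴.
Q = 0.624 × 5.67×10⁻⁸ × 0.0522 × 3.96×10^12 = 7310 W.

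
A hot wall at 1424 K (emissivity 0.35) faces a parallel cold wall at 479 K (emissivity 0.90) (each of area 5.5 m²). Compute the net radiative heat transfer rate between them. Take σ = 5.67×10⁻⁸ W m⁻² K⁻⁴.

Q ≈ 4.26×10^5 W

For two large parallel gray plates, q = σ(T₁⁴ − T₂⁴) / (1/ε₁ + 1/ε₂ − 1).
1/ε₁ + 1/ε₂ − 1 = 1/0.35 + 1/0.90 − 1 = 2.968.
T₁⁴ − T₂⁴ = 4.11×10^12 − 5.26×10^10 = 4.06×10^12 K⁴.
q = 5.67×10⁻⁸ × 4.06×10^12 / 2.968 = 77500 W/m².
Q = q·A = 77500 × 5.5 = 4.26×10^5 W.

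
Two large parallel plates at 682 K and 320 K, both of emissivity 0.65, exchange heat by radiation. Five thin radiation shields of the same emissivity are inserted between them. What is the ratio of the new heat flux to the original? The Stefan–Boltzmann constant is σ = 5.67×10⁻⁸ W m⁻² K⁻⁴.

ratio ≈ 0.167

With N identical shields there are N+1 = 6 gaps in series, each with the same radiative resistance, so the flux falls to 1/(N+1) of its unshielded value.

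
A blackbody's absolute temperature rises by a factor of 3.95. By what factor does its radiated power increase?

factor ≈ 243

P ∝ T⁴, so the power scales as (3.95)⁴ = 243.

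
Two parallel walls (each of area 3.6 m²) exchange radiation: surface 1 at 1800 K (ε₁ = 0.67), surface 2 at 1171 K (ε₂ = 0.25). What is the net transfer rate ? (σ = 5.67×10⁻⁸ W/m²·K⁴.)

Q ≈ 3.92×10^5 W

For two large parallel gray plates, q = σ(T₁⁴ − T₂⁴) / (1/ε₁ + 1/ε₂ − 1).
1/ε₁ + 1/ε₂ − 1 = 1/0.67 + 1/0.25 − 1 = 4.493.
T₁⁴ − T₂⁴ = 1.05×10^13 − 1.88×10^12 = 8.62×10^12 K⁴.
q = 5.67×10⁻⁸ × 8.62×10^12 / 4.493 = 1.09×10^5 W/m².
Q = q·A = 1.09×10^5 × 3.6 = 3.92×10^5 W.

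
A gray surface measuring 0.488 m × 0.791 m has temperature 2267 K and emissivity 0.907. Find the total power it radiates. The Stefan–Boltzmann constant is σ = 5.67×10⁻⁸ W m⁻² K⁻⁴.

A = 0.488 × 0.791 = 0.386 m².
P = εσAT⁴ = 0.907 × 5.67×10⁻⁸ × 0.386 × (2267)⁴ = 0.907 × 5.67×10⁻⁸ × 0.386 × 2.64×10^13.
P = 5.24×10^5 W.

P ≈ 5.24×10^5 W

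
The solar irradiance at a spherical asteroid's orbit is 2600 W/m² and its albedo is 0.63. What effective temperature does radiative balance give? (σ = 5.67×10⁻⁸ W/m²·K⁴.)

Power absorbed = (1−a)S·πR²; power emitted = 4πR²σT⁴. Equating and cancelling πR²:
T = ((1−a)S / 4σ)^(1/4) = (962 / (4 × 5.67×10⁻⁸))^(1/4) = (4.24×10^9)^(1/4).
T = 255 K.

T ≈ 255 K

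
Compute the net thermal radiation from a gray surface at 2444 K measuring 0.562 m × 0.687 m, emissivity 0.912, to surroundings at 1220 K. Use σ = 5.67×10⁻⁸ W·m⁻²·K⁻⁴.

Q ≈ 6.68×10^5 W

A = 0.562 × 0.687 = 0.386 m².
Q = εσA(T⁴ − T_s⁴). T⁴ − T_s⁴ = (2444)⁴ − (1220)⁴ = 3.57×10^13 − 2.22×10^12 = 3.35×10^13 K⁴.
Q = 0.912 × 5.67×10⁻⁸ × 0.386 × 3.35×10^13 = 6.68×10^5 W.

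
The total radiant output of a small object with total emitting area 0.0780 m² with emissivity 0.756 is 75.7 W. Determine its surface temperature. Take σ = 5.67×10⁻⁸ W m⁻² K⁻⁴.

From P = εσAT⁴, T = (P / εσA)^(1/4) = (75.7 / (0.756 × 5.67×10⁻⁸ × 0.0780))^(1/4).
T = (2.26×10^10)^(1/4) = 388 K.

T ≈ 388 K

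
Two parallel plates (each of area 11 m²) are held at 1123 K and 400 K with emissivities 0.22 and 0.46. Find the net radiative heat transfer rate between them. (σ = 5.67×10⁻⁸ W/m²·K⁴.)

Q ≈ 1.71×10^5 W

For two large parallel gray plates, q = σ(T₁⁴ − T₂⁴) / (1/ε₁ + 1/ε₂ − 1).
1/ε₁ + 1/ε₂ − 1 = 1/0.22 + 1/0.46 − 1 = 5.719.
T₁⁴ − T₂⁴ = 1.59×10^12 − 2.56×10^10 = 1.56×10^12 K⁴.
q = 5.67×10⁻⁸ × 1.56×10^12 / 5.719 = 15500 W/m².
Q = q·A = 15500 × 11 = 1.71×10^5 W.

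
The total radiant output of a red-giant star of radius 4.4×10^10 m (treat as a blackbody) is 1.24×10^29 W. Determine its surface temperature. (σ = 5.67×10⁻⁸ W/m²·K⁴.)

A = 4πr² = 4π × (4.4×10^10)² = 2.43×10^22 m².
From P = σAT⁴, T = (P / σA)^(1/4) = (1.24×10^29 / (5.67×10⁻⁸ × 2.43×10^22))^(1/4).
T = (8.99×10^13)^(1/4) = 3080 K.

T ≈ 3080 K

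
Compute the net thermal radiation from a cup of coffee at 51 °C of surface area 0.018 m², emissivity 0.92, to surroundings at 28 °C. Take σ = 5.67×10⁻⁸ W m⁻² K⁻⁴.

Q ≈ 2.64 W

Convert: 51 °C = 324 K; 28 °C = 301 K.
Q = εσA(T⁴ − T_s⁴). T⁴ − T_s⁴ = (324)⁴ − (301)⁴ = 1.10×10^10 − 8.21×10^9 = 2.81×10^9 K⁴.
Q = 0.92 × 5.67×10⁻⁸ × 0.0180 × 2.81×10^9 = 2.64 W.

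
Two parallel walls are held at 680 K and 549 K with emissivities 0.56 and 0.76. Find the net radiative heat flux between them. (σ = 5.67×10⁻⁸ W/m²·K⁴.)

q ≈ 3320 W/m²

For two large parallel gray plates, q = σ(T₁⁴ − T₂⁴) / (1/ε₁ + 1/ε₂ − 1).
1/ε₁ + 1/ε₂ − 1 = 1/0.56 + 1/0.76 − 1 = 2.102.
T₁⁴ − T₂⁴ = 2.14×10^11 − 9.08×10^10 = 1.23×10^11 K⁴.
q = 5.67×10⁻⁸ × 1.23×10^11 / 2.102 = 3320 W/m².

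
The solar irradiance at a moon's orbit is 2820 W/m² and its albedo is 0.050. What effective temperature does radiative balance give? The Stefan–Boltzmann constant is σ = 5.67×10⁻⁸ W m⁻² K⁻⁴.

Power absorbed = (1−a)S·πR²; power emitted = 4πR²σT⁴. Equating and cancelling πR²:
T = ((1−a)S / 4σ)^(1/4) = (2680 / (4 × 5.67×10⁻⁸))^(1/4) = (1.18×10^10)^(1/4).
T = 330 K.

T ≈ 330 K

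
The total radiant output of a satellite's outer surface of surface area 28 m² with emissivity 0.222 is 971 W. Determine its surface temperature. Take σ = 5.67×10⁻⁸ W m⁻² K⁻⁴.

From P = εσAT⁴, T = (P / εσA)^(1/4) = (971 / (0.222 × 5.67×10⁻⁸ × 28.0))^(1/4).
T = (2.76×10^9)^(1/4) = 229 K.

T ≈ 229 K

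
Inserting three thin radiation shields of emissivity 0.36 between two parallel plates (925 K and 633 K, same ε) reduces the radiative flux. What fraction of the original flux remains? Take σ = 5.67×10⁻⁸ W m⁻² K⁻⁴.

ratio ≈ 0.250

With N identical shields there are N+1 = 4 gaps in series, each with the same radiative resistance, so the flux falls to 1/(N+1) of its unshielded value.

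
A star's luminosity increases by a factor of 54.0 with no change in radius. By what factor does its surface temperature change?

factor ≈ 2.71

P ∝ T⁴ ⇒ T ∝ P^(1/4), so T scales by (54.0)^(1/4) = 2.71.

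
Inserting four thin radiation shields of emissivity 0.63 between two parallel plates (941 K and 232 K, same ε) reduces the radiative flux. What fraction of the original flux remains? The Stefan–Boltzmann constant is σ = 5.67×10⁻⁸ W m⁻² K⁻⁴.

With N identical shields there are N+1 = 5 gaps in series, each with the same radiative resistance, so the flux falls to 1/(N+1) of its unshielded value.

ratio ≈ 0.200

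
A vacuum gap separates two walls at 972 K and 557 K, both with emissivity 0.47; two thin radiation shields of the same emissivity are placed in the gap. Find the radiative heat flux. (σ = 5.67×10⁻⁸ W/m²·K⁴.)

Each of the 3 gaps contributes resistance (2/ε − 1) = 2/0.47 − 1 = 3.255; total = 9.766.
q = σ(T₁⁴ − T₂⁴) / 9.766 = 5.67×10⁻⁸ × 7.96×10^11 / 9.766 = 4620 W/m².

q ≈ 4620 W/m²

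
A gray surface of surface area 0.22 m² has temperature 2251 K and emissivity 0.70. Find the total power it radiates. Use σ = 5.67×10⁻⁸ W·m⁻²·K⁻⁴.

P = εσAT⁴ = 0.70 × 5.67×10⁻⁸ × 0.220 × (2251)⁴ = 0.70 × 5.67×10⁻⁸ × 0.220 × 2.57×10^13.
P = 2.24×10^5 W.

P ≈ 2.24×10^5 W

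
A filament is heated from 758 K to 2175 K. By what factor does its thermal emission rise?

P ∝ T⁴, so the ratio is (2175/758)⁴ = (2.869)⁴ = 67.8.

ratio ≈ 67.8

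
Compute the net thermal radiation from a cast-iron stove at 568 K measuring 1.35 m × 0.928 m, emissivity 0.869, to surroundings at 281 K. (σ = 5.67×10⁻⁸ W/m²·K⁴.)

Q ≈ 6040 W

A = 1.35 × 0.928 = 1.25 m².
Q = εσA(T⁴ − T_s⁴). T⁴ − T_s⁴ = (568)⁴ − (281)⁴ = 1.04×10^11 − 6.23×10^9 = 9.79×10^10 K⁴.
Q = 0.869 × 5.67×10⁻⁸ × 1.25 × 9.79×10^10 = 6040 W.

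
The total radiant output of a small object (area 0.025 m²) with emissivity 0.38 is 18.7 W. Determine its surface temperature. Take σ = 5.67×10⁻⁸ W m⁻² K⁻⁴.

From P = εσAT⁴, T = (P / εσA)^(1/4) = (18.7 / (0.38 × 5.67×10⁻⁸ × 0.0250))^(1/4).
T = (3.47×10^10)^(1/4) = 432 K.

T ≈ 432 K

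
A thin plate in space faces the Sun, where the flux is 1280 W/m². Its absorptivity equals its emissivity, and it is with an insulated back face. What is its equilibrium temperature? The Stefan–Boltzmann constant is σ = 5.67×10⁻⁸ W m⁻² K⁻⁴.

Absorbed flux αS = emitted flux εσT⁴ (one radiating face); with α = ε, T = (S/σ)^(1/4).
T = (1280 / 5.67×10⁻⁸)^(1/4) = (2.26×10^10)^(1/4).
T = 388 K.

T ≈ 388 K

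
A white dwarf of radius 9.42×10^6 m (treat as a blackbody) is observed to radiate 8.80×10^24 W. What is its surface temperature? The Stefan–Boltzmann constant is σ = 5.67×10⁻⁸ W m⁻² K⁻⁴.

A = 4πr² = 4π × (9.42×10^6)² = 1.12×10^15 m².
From P = σAT⁴, T = (P / σA)^(1/4) = (8.80×10^24 / (5.67×10⁻⁸ × 1.12×10^15))^(1/4).
T = (1.39×10^17)^(1/4) = 19300 K.

T ≈ 19300 K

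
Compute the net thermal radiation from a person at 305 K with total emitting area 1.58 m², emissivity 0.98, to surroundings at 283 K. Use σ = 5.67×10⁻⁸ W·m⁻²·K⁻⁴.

Q ≈ 197 W

Q = εσA(T⁴ − T_s⁴). T⁴ − T_s⁴ = (305)⁴ − (283)⁴ = 8.65×10^9 − 6.41×10^9 = 2.24×10^9 K⁴.
Q = 0.98 × 5.67×10⁻⁸ × 1.58 × 2.24×10^9 = 197 W.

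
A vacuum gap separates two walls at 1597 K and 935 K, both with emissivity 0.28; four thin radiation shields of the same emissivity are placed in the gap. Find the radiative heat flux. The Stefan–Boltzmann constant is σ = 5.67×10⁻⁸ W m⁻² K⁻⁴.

Each of the 5 gaps contributes resistance (2/ε − 1) = 2/0.28 − 1 = 6.143; total = 30.71.
q = σ(T₁⁴ − T₂⁴) / 30.71 = 5.67×10⁻⁸ × 5.74×10^12 / 30.71 = 10600 W/m².

q ≈ 10600 W/m²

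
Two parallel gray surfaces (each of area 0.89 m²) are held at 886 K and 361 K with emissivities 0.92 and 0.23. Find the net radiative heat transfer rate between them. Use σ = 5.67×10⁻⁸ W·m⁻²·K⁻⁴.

Q ≈ 6820 W

For two large parallel gray plates, q = σ(T₁⁴ − T₂⁴) / (1/ε₁ + 1/ε₂ − 1).
1/ε₁ + 1/ε₂ − 1 = 1/0.92 + 1/0.23 − 1 = 4.435.
T₁⁴ − T₂⁴ = 6.16×10^11 − 1.70×10^10 = 5.99×10^11 K⁴.
q = 5.67×10⁻⁸ × 5.99×10^11 / 4.435 = 7660 W/m².
Q = q·A = 7660 × 0.89 = 6820 W.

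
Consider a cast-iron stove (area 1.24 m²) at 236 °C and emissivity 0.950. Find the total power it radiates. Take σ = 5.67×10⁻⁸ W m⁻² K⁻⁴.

P ≈ 4480 W

236 °C = 509 K.
P = εσAT⁴ = 0.950 × 5.67×10⁻⁸ × 1.24 × (509)⁴ = 0.950 × 5.67×10⁻⁸ × 1.24 × 6.71×10^10.
P = 4480 W.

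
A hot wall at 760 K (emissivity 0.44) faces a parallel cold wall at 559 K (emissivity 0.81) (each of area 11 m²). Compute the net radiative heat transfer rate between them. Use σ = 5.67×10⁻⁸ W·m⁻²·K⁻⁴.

For two large parallel gray plates, q = σ(T₁⁴ − T₂⁴) / (1/ε₁ + 1/ε₂ − 1).
1/ε₁ + 1/ε₂ − 1 = 1/0.44 + 1/0.81 − 1 = 2.507.
T₁⁴ − T₂⁴ = 3.34×10^11 − 9.76×10^10 = 2.36×10^11 K⁴.
q = 5.67×10⁻⁸ × 2.36×10^11 / 2.507 = 5340 W/m².
Q = q·A = 5340 × 11 = 58700 W.

Q ≈ 58700 W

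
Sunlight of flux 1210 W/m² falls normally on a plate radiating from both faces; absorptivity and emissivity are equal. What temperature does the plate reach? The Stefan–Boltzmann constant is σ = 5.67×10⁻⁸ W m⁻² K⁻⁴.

T ≈ 321 K

Absorbed flux αS = emitted flux 2εσT⁴ per unit area; with α = ε this gives T = (S/2σ)^(1/4).
T = (1210 / (2 × 5.67×10⁻⁸))^(1/4) = (1.07×10^10)^(1/4).
T = 321 K.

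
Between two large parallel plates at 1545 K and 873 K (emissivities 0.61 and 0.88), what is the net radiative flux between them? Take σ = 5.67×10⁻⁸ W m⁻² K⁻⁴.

q ≈ 1.63×10^5 W/m²

For two large parallel gray plates, q = σ(T₁⁴ − T₂⁴) / (1/ε₁ + 1/ε₂ − 1).
1/ε₁ + 1/ε₂ − 1 = 1/0.61 + 1/0.88 − 1 = 1.776.
T₁⁴ − T₂⁴ = 5.70×10^12 − 5.81×10^11 = 5.12×10^12 K⁴.
q = 5.67×10⁻⁸ × 5.12×10^12 / 1.776 = 1.63×10^5 W/m².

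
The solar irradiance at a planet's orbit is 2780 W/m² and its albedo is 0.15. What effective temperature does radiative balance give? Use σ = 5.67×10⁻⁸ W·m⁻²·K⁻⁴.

Power absorbed = (1−a)S·πR²; power emitted = 4πR²σT⁴. Equating and cancelling πR²:
T = ((1−a)S / 4σ)^(1/4) = (2360 / (4 × 5.67×10⁻⁸))^(1/4) = (1.04×10^10)^(1/4).
T = 319 K.

T ≈ 319 K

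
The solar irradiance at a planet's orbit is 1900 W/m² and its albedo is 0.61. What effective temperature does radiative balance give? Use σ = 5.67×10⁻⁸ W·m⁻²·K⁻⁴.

T ≈ 239 K

Power absorbed = (1−a)S·πR²; power emitted = 4πR²σT⁴. Equating and cancelling πR²:
T = ((1−a)S / 4σ)^(1/4) = (741 / (4 × 5.67×10⁻⁸))^(1/4) = (3.27×10^9)^(1/4).
T = 239 K.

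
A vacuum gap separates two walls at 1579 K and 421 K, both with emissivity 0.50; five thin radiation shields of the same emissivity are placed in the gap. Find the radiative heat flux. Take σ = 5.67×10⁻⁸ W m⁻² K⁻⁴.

q ≈ 19500 W/m²

Each of the 6 gaps contributes resistance (2/ε − 1) = 2/0.50 − 1 = 3.000; total = 18.00.
q = σ(T₁⁴ − T₂⁴) / 18.00 = 5.67×10⁻⁸ × 6.18×10^12 / 18.00 = 19500 W/m².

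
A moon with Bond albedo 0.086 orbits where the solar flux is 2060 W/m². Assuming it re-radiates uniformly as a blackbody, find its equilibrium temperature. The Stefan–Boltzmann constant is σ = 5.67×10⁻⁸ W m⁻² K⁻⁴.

Power absorbed = (1−a)S·πR²; power emitted = 4πR²σT⁴. Equating and cancelling πR²:
T = ((1−a)S / 4σ)^(1/4) = (1880 / (4 × 5.67×10⁻⁸))^(1/4) = (8.30×10^9)^(1/4).
T = 302 K.

T ≈ 302 K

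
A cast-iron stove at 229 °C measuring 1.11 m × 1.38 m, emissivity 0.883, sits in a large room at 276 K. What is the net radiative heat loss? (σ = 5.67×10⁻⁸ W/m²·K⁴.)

Q ≈ 4430 W

A = 1.11 × 1.38 = 1.53 m².
Convert: 229 °C = 502 K.
Q = εσA(T⁴ − T_s⁴). T⁴ − T_s⁴ = (502)⁴ − (276)⁴ = 6.35×10^10 − 5.80×10^9 = 5.77×10^10 K⁴.
Q = 0.883 × 5.67×10⁻⁸ × 1.53 × 5.77×10^10 = 4430 W.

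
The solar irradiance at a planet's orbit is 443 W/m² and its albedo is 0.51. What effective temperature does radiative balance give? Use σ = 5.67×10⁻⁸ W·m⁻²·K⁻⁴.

T ≈ 176 K

Power absorbed = (1−a)S·πR²; power emitted = 4πR²σT⁴. Equating and cancelling πR²:
T = ((1−a)S / 4σ)^(1/4) = (217 / (4 × 5.67×10⁻⁸))^(1/4) = (9.57×10^8)^(1/4).
T = 176 K.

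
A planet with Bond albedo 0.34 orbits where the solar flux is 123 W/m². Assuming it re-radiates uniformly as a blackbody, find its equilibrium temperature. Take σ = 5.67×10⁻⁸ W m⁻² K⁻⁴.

T ≈ 138 K

Power absorbed = (1−a)S·πR²; power emitted = 4πR²σT⁴. Equating and cancelling πR²:
T = ((1−a)S / 4σ)^(1/4) = (81.2 / (4 × 5.67×10⁻⁸))^(1/4) = (3.58×10^8)^(1/4).
T = 138 K.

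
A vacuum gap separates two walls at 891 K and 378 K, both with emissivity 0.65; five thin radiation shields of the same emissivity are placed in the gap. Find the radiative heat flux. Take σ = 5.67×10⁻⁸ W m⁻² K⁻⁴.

Each of the 6 gaps contributes resistance (2/ε − 1) = 2/0.65 − 1 = 2.077; total = 12.46.
q = σ(T₁⁴ − T₂⁴) / 12.46 = 5.67×10⁻⁸ × 6.10×10^11 / 12.46 = 2770 W/m².

q ≈ 2770 W/m²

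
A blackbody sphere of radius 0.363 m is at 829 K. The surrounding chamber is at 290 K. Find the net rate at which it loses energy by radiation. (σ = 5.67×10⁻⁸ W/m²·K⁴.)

A = 4πr² = 4π × (0.363)² = 1.66 m².
Q = σA(T⁴ − T_s⁴). T⁴ − T_s⁴ = (829)⁴ − (290)⁴ = 4.72×10^11 − 7.07×10^9 = 4.65×10^11 K⁴.
Q = 5.67×10⁻⁸ × 1.66 × 4.65×10^11 = 43700 W.

Q ≈ 43700 W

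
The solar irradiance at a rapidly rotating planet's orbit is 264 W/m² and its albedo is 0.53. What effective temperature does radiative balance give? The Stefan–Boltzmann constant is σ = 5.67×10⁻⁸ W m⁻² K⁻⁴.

T ≈ 153 K

Power absorbed = (1−a)S·πR²; power emitted = 4πR²σT⁴. Equating and cancelling πR²:
T = ((1−a)S / 4σ)^(1/4) = (124 / (4 × 5.67×10⁻⁸))^(1/4) = (5.47×10^8)^(1/4).
T = 153 K.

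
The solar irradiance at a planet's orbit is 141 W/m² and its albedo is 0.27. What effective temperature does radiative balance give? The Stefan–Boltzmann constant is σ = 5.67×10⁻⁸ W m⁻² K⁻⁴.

Power absorbed = (1−a)S·πR²; power emitted = 4πR²σT⁴. Equating and cancelling πR²:
T = ((1−a)S / 4σ)^(1/4) = (103 / (4 × 5.67×10⁻⁸))^(1/4) = (4.54×10^8)^(1/4).
T = 146 K.

T ≈ 146 K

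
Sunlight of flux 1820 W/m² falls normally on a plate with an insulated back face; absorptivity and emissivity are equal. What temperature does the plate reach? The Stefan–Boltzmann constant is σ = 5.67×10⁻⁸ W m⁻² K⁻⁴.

T ≈ 423 K

Absorbed flux αS = emitted flux εσT⁴ (one radiating face); with α = ε, T = (S/σ)^(1/4).
T = (1820 / 5.67×10⁻⁸)^(1/4) = (3.21×10^10)^(1/4).
T = 423 K.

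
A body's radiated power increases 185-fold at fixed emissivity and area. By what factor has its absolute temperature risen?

P ∝ T⁴ ⇒ T ∝ P^(1/4), so T scales by (185)^(1/4) = 3.69.

factor ≈ 3.69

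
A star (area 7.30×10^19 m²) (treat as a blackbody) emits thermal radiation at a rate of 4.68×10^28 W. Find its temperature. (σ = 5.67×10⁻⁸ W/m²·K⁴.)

From P = σAT⁴, T = (P / σA)^(1/4) = (4.68×10^28 / (5.67×10⁻⁸ × 7.30×10^19))^(1/4).
T = (1.13×10^16)^(1/4) = 10300 K.

T ≈ 10300 K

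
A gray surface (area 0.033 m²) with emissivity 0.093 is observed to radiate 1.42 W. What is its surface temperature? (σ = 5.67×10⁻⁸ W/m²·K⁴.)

T ≈ 301 K

From P = εσAT⁴, T = (P / εσA)^(1/4) = (1.42 / (0.093 × 5.67×10⁻⁸ × 0.0330))^(1/4).
T = (8.16×10^9)^(1/4) = 301 K.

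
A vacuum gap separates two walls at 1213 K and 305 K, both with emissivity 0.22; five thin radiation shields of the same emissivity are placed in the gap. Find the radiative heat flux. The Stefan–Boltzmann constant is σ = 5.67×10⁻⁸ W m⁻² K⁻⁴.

q ≈ 2520 W/m²

Each of the 6 gaps contributes resistance (2/ε − 1) = 2/0.22 − 1 = 8.091; total = 48.55.
q = σ(T₁⁴ − T₂⁴) / 48.55 = 5.67×10⁻⁸ × 2.16×10^12 / 48.55 = 2520 W/m².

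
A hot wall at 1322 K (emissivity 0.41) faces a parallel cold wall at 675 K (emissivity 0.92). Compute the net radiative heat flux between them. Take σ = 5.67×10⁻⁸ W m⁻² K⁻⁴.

For two large parallel gray plates, q = σ(T₁⁴ − T₂⁴) / (1/ε₁ + 1/ε₂ − 1).
1/ε₁ + 1/ε₂ − 1 = 1/0.41 + 1/0.92 − 1 = 2.526.
T₁⁴ − T₂⁴ = 3.05×10^12 − 2.08×10^11 = 2.85×10^12 K⁴.
q = 5.67×10⁻⁸ × 2.85×10^12 / 2.526 = 63900 W/m².

q ≈ 63900 W/m²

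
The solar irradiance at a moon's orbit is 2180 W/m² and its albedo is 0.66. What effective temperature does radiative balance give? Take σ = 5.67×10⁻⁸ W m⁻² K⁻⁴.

Power absorbed = (1−a)S·πR²; power emitted = 4πR²σT⁴. Equating and cancelling πR²:
T = ((1−a)S / 4σ)^(1/4) = (741 / (4 × 5.67×10⁻⁸))^(1/4) = (3.27×10^9)^(1/4).
T = 239 K.

T ≈ 239 K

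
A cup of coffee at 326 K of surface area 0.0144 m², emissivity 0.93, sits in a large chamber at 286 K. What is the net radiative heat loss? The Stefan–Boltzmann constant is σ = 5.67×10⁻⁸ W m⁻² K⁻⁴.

Q ≈ 3.50 W

Q = εσA(T⁴ − T_s⁴). T⁴ − T_s⁴ = (326)⁴ − (286)⁴ = 1.13×10^10 − 6.69×10^9 = 4.60×10^9 K⁴.
Q = 0.93 × 5.67×10⁻⁸ × 0.0144 × 4.60×10^9 = 3.50 W.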